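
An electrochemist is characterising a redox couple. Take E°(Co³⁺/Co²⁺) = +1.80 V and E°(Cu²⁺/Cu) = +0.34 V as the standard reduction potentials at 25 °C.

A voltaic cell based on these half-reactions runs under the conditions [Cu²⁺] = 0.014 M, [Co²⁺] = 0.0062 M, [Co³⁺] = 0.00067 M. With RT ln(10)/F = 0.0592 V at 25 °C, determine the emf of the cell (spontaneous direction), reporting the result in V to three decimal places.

Co³⁺/Co²⁺ is the cathode (higher E°), Cu²⁺/Cu the anode: E°cell = +1.80 − (+0.34) = +1.46 V, n = 2.
Overall: 2 Co³⁺(aq) + Cu(s) → 2 Co²⁺(aq) + Cu²⁺(aq)
Q = [Co²⁺]^2·[Cu²⁺] / ([Co³⁺]^2); log Q = 0.079.
E = E° − (0.0592/n) log Q = +1.46 − (0.0592/2)(0.079) = +1.458 V.

+1.458 V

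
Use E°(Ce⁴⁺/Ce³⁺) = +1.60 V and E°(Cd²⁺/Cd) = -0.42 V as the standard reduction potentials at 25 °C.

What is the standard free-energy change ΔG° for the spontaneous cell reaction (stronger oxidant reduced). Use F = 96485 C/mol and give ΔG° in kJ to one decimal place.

-389.8 kJ

Ce⁴⁺/Ce³⁺ (E° = +1.60 V) is the cathode; Cd²⁺/Cd (E° = -0.42 V) is the anode, so E°cell = +2.02 V.
Balancing electrons gives n = 2 (lcm of 1 and 2).
ΔG° = −nFE° = −(2)(96485)(+2.02) = -389,799 J = -389.8 kJ.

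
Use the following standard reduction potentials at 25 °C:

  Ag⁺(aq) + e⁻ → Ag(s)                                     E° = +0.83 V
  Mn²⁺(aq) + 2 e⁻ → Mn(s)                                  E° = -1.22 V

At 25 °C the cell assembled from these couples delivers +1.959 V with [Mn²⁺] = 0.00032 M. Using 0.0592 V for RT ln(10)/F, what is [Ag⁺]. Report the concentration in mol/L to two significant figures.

Ag⁺/Ag is the cathode, Mn²⁺/Mn the anode: E°cell = +2.05 V, n = 2.
Overall reaction: 2 Ag⁺(aq) + Mn(s) → 2 Ag(s) + Mn²⁺(aq); Q = [Mn²⁺]^1/[Ag⁺]^2.
From E = E° − (0.0592/n) log Q: log Q = (E° − E)·n/0.0592 = (+2.05 − (+1.959))·2/0.0592 = 3.0743.
So 2·log[Ag⁺] = 1·log(0.00032) − log Q = -3.4949 − (3.0743) = -6.5692; log[Ag⁺] = -6.5692 / 2 = -3.2846; [Ag⁺] = 10^(-3.2846) ≈ 0.00052 M.

0.00052 M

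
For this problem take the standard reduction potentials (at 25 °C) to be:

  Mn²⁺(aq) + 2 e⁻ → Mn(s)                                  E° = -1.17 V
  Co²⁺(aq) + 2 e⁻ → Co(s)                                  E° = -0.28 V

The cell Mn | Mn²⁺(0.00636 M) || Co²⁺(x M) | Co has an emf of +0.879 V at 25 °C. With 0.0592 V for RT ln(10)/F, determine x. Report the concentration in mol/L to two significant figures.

0.0027 M

Co²⁺/Co is the cathode, Mn²⁺/Mn the anode: E°cell = +0.89 V, n = 2.
Overall reaction: Co²⁺(aq) + Mn(s) → Co(s) + Mn²⁺(aq); Q = [Mn²⁺]^1/[Co²⁺]^1.
From E = E° − (0.0592/n) log Q: log Q = (E° − E)·n/0.0592 = (+0.89 − (+0.879))·2/0.0592 = 0.3716.
So 1·log[Co²⁺] = 1·log(0.00636) − log Q = -2.1965 − (0.3716) = -2.5681; [Co²⁺] = 10^(-2.5681) ≈ 0.0027 M.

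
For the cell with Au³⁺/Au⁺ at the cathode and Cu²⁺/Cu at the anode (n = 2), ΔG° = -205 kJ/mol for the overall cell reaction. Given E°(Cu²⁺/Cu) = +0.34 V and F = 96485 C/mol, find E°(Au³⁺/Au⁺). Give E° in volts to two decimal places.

E°cell = −ΔG°/(nF) = −(-205×10³)/((2)(96485)) = +1.062 V.
Since Au³⁺/Au⁺ is the cathode and Cu²⁺/Cu the anode, E°cell = E°(Au³⁺/Au⁺) − E°(Cu²⁺/Cu).
So E°(Au³⁺/Au⁺) = E°cell + E°(Cu²⁺/Cu) = +1.062 + (+0.34) = +1.40 V.

+1.40 V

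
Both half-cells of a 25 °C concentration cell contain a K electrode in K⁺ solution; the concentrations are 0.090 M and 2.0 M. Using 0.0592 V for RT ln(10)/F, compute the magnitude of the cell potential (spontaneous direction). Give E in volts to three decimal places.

For a concentration cell E°cell = 0. The 2.0 M side is the cathode (reduction is favoured where [K⁺] is higher).
With n = 1, E = −(0.0592/1) log([K⁺]ₐₙ/[K⁺]꜀ₐₜ) = −(0.0592/1) log(0.09/2) = −(0.0592/1)(-1.347) = +0.080 V.

+0.080 V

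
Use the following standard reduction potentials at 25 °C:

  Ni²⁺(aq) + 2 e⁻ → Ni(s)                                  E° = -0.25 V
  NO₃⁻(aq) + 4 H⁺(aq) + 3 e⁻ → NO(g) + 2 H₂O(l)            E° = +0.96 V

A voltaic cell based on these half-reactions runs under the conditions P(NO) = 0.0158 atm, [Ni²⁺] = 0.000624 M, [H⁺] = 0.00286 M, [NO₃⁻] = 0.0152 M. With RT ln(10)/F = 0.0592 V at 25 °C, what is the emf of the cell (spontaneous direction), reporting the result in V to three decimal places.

+1.104 V

NO₃⁻/NO is the cathode (higher E°), Ni²⁺/Ni the anode: E°cell = +0.96 − (-0.25) = +1.21 V, n = 6.
Overall: 2 NO₃⁻(aq) + 8 H⁺(aq) + 3 Ni(s) → 2 NO(g) + 4 H₂O(l) + 3 Ni²⁺(aq)
Q = P(NO)^2·[Ni²⁺]^3 / ([NO₃⁻]^2·[H⁺]^8); log Q = 10.768.
E = E° − (0.0592/n) log Q = +1.21 − (0.0592/6)(10.768) = +1.104 V.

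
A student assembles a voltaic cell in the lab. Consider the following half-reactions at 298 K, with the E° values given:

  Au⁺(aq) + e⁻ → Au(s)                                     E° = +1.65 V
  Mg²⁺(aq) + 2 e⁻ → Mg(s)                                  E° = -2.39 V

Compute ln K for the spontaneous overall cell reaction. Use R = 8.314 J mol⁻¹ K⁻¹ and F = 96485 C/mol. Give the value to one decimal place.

Cathode: Au⁺/Au; anode: Mg²⁺/Mg. E°cell = (+1.65) − (-2.39) = +4.04 V, with n = 2.
ΔG° = −nFE° = −RT ln K, so ln K = nFE°/(RT) = (2)(96485)(+4.04) / ((8.314)(298)) = 314.662.

314.7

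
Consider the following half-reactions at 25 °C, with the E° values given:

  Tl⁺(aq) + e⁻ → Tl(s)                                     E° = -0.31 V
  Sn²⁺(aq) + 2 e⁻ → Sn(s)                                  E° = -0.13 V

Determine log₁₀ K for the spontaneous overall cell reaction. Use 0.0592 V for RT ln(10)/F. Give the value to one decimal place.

6.1

Cathode: Sn²⁺/Sn; anode: Tl⁺/Tl. E°cell = +0.18 V, n = 2.
log K = nE°cell / 0.0592 = (2)(+0.18) / 0.0592 = 6.1.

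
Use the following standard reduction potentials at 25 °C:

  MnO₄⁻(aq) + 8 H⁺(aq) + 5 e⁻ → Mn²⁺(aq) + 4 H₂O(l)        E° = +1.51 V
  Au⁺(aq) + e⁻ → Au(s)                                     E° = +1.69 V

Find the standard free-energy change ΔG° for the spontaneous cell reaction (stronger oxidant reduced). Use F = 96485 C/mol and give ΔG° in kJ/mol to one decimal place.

Au⁺/Au (E° = +1.69 V) is the cathode; MnO₄⁻/Mn²⁺ (E° = +1.51 V) is the anode, so E°cell = +0.18 V.
Balancing electrons gives n = 5 (lcm of 1 and 5).
ΔG° = −nFE° = −(5)(96485)(+0.18) = -86,836 J = -86.8 kJ/mol.

-86.8 kJ/mol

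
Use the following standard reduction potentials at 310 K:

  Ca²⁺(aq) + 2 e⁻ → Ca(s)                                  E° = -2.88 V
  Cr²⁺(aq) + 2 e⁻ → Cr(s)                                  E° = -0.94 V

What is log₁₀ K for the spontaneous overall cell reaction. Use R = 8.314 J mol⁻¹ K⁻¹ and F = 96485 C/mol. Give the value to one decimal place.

Cathode: Cr²⁺/Cr; anode: Ca²⁺/Ca. E°cell = (-0.94) − (-2.88) = +1.94 V, with n = 2.
ΔG° = −nFE° = −RT ln K, so ln K = nFE°/(RT) = (2)(96485)(+1.94) / ((8.314)(310)) = 145.251.
log₁₀ K = 145.251 / ln 10 = 63.1.

63.1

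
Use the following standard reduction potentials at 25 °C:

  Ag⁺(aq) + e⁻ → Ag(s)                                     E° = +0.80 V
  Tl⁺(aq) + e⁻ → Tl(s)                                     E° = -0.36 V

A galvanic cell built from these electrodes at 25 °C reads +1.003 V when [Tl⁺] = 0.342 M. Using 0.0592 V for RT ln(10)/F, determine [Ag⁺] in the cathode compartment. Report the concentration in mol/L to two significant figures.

Ag⁺/Ag is the cathode, Tl⁺/Tl the anode: E°cell = +1.16 V, n = 1.
Overall reaction: Ag⁺(aq) + Tl(s) → Ag(s) + Tl⁺(aq); Q = [Tl⁺]^1/[Ag⁺]^1.
From E = E° − (0.0592/n) log Q: log Q = (E° − E)·n/0.0592 = (+1.16 − (+1.003))·1/0.0592 = 2.6520.
So 1·log[Ag⁺] = 1·log(0.342) − log Q = -0.4660 − (2.6520) = -3.1180; [Ag⁺] = 10^(-3.1180) ≈ 0.00076 M.

0.00076 M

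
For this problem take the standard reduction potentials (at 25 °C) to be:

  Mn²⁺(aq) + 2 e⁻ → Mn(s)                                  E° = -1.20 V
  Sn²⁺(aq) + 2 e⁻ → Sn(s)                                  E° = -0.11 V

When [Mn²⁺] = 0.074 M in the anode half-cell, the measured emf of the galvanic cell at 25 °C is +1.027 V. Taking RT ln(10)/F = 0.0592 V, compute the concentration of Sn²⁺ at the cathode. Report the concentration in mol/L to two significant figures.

0.00055 M

Sn²⁺/Sn is the cathode, Mn²⁺/Mn the anode: E°cell = +1.09 V, n = 2.
Overall reaction: Sn²⁺(aq) + Mn(s) → Sn(s) + Mn²⁺(aq); Q = [Mn²⁺]^1/[Sn²⁺]^1.
From E = E° − (0.0592/n) log Q: log Q = (E° − E)·n/0.0592 = (+1.09 − (+1.027))·2/0.0592 = 2.1284.
So 1·log[Sn²⁺] = 1·log(0.074) − log Q = -1.1308 − (2.1284) = -3.2592; [Sn²⁺] = 10^(-3.2592) ≈ 0.00055 M.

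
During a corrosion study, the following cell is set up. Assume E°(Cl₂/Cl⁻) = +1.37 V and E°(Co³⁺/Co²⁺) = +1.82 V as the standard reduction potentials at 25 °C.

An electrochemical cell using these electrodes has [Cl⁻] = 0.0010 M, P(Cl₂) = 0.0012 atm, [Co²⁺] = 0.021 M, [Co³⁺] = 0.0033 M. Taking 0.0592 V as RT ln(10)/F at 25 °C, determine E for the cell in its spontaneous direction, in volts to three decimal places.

Co³⁺/Co²⁺ is the cathode (higher E°), Cl₂/Cl⁻ the anode: E°cell = +1.82 − (+1.37) = +0.45 V, n = 2.
Overall: 2 Co³⁺(aq) + 2 Cl⁻(aq) → 2 Co²⁺(aq) + Cl₂(g)
Q = [Co²⁺]^2·P(Cl₂) / ([Co³⁺]^2·[Cl⁻]^2); log Q = 4.687.
E = E° − (0.0592/n) log Q = +0.45 − (0.0592/2)(4.687) = +0.311 V.

+0.311 V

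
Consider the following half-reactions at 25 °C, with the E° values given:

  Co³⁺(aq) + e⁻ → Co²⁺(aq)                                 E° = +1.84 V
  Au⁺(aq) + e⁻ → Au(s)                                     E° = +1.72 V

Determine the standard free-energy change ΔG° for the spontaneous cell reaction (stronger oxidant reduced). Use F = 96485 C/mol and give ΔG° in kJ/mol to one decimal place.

Co³⁺/Co²⁺ (E° = +1.84 V) is the cathode; Au⁺/Au (E° = +1.72 V) is the anode, so E°cell = +0.12 V.
Balancing electrons gives n = 1 (lcm of 1 and 1).
ΔG° = −nFE° = −(1)(96485)(+0.12) = -11,578 J = -11.6 kJ/mol.

-11.6 kJ/mol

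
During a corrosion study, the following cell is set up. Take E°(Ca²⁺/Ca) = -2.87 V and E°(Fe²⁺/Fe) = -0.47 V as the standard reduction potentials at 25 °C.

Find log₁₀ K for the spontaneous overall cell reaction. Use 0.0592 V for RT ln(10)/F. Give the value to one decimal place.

81.1

Cathode: Fe²⁺/Fe; anode: Ca²⁺/Ca. E°cell = +2.40 V, n = 2.
log K = nE°cell / 0.0592 = (2)(+2.40) / 0.0592 = 81.1.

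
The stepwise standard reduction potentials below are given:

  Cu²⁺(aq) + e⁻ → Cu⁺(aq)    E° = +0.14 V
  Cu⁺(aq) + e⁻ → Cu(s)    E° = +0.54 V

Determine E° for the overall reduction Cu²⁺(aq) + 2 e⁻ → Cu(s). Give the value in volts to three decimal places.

+0.340 V

Adding the free-energy changes (−nFE°) of the two steps gives −n₃FE°₃ = −n₁FE°₁ − n₂FE°₂.
E°₃ = (1×+0.14 + 1×+0.54) / 2 = (+0.680) / 2 = +0.340 V.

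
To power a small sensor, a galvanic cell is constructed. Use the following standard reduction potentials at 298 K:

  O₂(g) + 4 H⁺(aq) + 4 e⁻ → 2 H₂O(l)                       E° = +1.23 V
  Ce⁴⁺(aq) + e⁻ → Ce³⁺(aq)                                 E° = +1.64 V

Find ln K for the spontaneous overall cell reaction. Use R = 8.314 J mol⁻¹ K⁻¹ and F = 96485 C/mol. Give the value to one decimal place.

Cathode: Ce⁴⁺/Ce³⁺; anode: O₂/H₂O. E°cell = (+1.64) − (+1.23) = +0.41 V, with n = 4.
ΔG° = −nFE° = −RT ln K, so ln K = nFE°/(RT) = (4)(96485)(+0.41) / ((8.314)(298)) = 63.867.

63.9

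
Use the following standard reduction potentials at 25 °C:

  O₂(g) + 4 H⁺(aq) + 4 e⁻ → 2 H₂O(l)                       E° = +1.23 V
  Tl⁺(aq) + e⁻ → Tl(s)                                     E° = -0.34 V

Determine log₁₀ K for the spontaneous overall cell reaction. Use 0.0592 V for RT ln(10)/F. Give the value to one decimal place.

106.1

Cathode: O₂/H₂O; anode: Tl⁺/Tl. E°cell = +1.57 V, n = 4.
log K = nE°cell / 0.0592 = (4)(+1.57) / 0.0592 = 106.1.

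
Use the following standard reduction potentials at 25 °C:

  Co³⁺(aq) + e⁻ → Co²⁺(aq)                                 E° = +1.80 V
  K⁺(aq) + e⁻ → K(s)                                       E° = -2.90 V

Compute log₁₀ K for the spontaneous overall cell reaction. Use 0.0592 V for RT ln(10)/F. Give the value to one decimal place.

79.4

Cathode: Co³⁺/Co²⁺; anode: K⁺/K. E°cell = +4.70 V, n = 1.
log K = nE°cell / 0.0592 = (1)(+4.70) / 0.0592 = 79.4.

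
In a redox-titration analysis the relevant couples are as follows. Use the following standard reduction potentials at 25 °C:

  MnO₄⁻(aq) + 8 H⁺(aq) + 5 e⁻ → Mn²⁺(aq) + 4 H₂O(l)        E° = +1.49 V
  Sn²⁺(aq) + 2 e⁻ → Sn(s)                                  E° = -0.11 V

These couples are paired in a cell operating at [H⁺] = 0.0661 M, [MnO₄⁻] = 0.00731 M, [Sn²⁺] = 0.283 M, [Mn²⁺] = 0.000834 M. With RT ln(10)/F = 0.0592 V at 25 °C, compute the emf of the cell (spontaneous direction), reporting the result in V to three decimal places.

MnO₄⁻/Mn²⁺ is the cathode (higher E°), Sn²⁺/Sn the anode: E°cell = +1.49 − (-0.11) = +1.60 V, n = 10.
Overall: 2 MnO₄⁻(aq) + 16 H⁺(aq) + 5 Sn(s) → 2 Mn²⁺(aq) + 8 H₂O(l) + 5 Sn²⁺(aq)
Q = [Mn²⁺]^2·[Sn²⁺]^5 / ([MnO₄⁻]^2·[H⁺]^16); log Q = 14.250.
E = E° − (0.0592/n) log Q = +1.60 − (0.0592/10)(14.250) = +1.516 V.

+1.516 V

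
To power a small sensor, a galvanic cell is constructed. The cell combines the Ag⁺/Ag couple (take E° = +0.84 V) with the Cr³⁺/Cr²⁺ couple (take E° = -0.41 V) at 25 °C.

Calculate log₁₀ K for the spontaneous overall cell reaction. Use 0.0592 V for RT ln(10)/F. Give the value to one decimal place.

21.1

Cathode: Ag⁺/Ag; anode: Cr³⁺/Cr²⁺. E°cell = +1.25 V, n = 1.
log K = nE°cell / 0.0592 = (1)(+1.25) / 0.0592 = 21.1.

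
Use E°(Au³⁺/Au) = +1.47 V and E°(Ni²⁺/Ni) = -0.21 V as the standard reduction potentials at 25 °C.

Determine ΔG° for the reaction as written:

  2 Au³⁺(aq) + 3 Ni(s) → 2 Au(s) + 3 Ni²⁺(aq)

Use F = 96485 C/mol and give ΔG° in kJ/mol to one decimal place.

As written, Au³⁺/Au is reduced (cathode) and Ni²⁺/Ni is oxidised (anode), so E°cell = (+1.47) − (-0.21) = +1.68 V.
Balancing electrons gives n = 6.
ΔG° = −nFE° = −(6)(96485)(+1.68) = -972,569 J = -972.6 kJ/mol.

-972.6 kJ/mol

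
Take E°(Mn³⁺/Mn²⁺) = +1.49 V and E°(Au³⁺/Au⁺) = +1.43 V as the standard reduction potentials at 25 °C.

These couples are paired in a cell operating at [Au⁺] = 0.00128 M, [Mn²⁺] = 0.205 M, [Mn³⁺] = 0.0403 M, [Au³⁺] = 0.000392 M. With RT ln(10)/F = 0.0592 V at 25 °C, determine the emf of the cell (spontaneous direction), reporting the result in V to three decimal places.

Mn³⁺/Mn²⁺ is the cathode (higher E°), Au³⁺/Au⁺ the anode: E°cell = +1.49 − (+1.43) = +0.06 V, n = 2.
Overall: 2 Mn³⁺(aq) + Au⁺(aq) → 2 Mn²⁺(aq) + Au³⁺(aq)
Q = [Mn²⁺]^2·[Au³⁺] / ([Mn³⁺]^2·[Au⁺]); log Q = 0.899.
E = E° − (0.0592/n) log Q = +0.06 − (0.0592/2)(0.899) = +0.033 V.

+0.033 V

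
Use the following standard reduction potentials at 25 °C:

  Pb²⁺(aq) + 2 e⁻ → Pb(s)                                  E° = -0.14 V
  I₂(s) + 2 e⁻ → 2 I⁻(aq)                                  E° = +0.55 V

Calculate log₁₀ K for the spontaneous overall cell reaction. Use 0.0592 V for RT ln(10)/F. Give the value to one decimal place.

Cathode: I₂/I⁻; anode: Pb²⁺/Pb. E°cell = +0.69 V, n = 2.
log K = nE°cell / 0.0592 = (2)(+0.69) / 0.0592 = 23.3.

23.3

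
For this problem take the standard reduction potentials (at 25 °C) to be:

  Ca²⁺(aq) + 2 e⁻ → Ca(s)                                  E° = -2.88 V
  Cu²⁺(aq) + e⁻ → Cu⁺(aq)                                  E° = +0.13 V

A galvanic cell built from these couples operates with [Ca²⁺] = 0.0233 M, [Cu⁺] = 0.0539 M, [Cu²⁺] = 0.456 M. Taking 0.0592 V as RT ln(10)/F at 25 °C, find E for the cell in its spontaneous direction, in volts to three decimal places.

Cu²⁺/Cu⁺ is the cathode (higher E°), Ca²⁺/Ca the anode: E°cell = +0.13 − (-2.88) = +3.01 V, n = 2.
Overall: 2 Cu²⁺(aq) + Ca(s) → 2 Cu⁺(aq) + Ca²⁺(aq)
Q = [Cu⁺]^2·[Ca²⁺] / ([Cu²⁺]^2); log Q = -3.487.
E = E° − (0.0592/n) log Q = +3.01 − (0.0592/2)(-3.487) = +3.113 V.

+3.113 V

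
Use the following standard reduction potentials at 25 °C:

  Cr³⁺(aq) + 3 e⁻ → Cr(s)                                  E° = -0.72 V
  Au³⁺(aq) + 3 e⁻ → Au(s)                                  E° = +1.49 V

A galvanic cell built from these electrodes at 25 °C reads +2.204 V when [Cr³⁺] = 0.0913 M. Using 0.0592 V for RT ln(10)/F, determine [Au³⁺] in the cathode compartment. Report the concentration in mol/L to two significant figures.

0.045 M

Au³⁺/Au is the cathode, Cr³⁺/Cr the anode: E°cell = +2.21 V, n = 3.
Overall reaction: Au³⁺(aq) + Cr(s) → Au(s) + Cr³⁺(aq); Q = [Cr³⁺]^1/[Au³⁺]^1.
From E = E° − (0.0592/n) log Q: log Q = (E° − E)·n/0.0592 = (+2.21 − (+2.204))·3/0.0592 = 0.3041.
So 1·log[Au³⁺] = 1·log(0.0913) − log Q = -1.0395 − (0.3041) = -1.3436; [Au³⁺] = 10^(-1.3436) ≈ 0.045 M.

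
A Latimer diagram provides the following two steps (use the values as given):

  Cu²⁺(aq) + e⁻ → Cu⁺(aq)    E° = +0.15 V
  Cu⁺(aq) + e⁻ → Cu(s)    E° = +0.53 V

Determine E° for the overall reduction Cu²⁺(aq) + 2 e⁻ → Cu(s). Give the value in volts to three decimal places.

Adding the free-energy changes (−nFE°) of the two steps gives −n₃FE°₃ = −n₁FE°₁ − n₂FE°₂.
E°₃ = (1×+0.15 + 1×+0.53) / 2 = (+0.680) / 2 = +0.340 V.

+0.340 V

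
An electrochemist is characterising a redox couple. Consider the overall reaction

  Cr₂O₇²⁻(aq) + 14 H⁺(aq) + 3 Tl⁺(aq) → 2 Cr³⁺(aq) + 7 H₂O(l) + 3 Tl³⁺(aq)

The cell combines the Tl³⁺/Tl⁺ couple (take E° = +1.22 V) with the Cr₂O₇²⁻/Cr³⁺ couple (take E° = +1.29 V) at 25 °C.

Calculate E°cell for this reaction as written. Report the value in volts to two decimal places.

+0.07 V

The Cr₂O₇²⁻/Cr³⁺ couple has the higher reduction potential, so it is the cathode; Tl³⁺/Tl⁺ is oxidised at the anode.
E°cell = E°(cathode) − E°(anode) = (+1.29) − (+1.22) = +0.07 V.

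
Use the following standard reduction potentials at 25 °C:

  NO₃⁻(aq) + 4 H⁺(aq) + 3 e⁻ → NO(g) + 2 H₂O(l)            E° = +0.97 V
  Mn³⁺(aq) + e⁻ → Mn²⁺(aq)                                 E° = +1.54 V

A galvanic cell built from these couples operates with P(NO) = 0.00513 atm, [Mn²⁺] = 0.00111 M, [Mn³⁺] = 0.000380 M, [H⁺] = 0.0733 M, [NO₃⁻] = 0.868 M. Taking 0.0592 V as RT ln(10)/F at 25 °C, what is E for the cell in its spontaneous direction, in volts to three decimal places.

Mn³⁺/Mn²⁺ is the cathode (higher E°), NO₃⁻/NO the anode: E°cell = +1.54 − (+0.97) = +0.57 V, n = 3.
Overall: 3 Mn³⁺(aq) + NO(g) + 2 H₂O(l) → 3 Mn²⁺(aq) + NO₃⁻(aq) + 4 H⁺(aq)
Q = [Mn²⁺]^3·[NO₃⁻]·[H⁺]^4 / ([Mn³⁺]^3·P(NO)); log Q = -0.915.
E = E° − (0.0592/n) log Q = +0.57 − (0.0592/3)(-0.915) = +0.588 V.

+0.588 V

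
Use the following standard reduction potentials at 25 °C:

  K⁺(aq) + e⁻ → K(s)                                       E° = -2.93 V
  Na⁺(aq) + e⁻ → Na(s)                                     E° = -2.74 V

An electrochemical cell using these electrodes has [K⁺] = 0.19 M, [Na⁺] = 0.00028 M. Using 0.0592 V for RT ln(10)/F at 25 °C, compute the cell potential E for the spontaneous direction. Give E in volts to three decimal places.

+0.022 V

Na⁺/Na is the cathode (higher E°), K⁺/K the anode: E°cell = -2.74 − (-2.93) = +0.19 V, n = 1.
Overall: Na⁺(aq) + K(s) → Na(s) + K⁺(aq)
Q = [K⁺] / ([Na⁺]); log Q = 2.832.
E = E° − (0.0592/n) log Q = +0.19 − (0.0592/1)(2.832) = +0.022 V.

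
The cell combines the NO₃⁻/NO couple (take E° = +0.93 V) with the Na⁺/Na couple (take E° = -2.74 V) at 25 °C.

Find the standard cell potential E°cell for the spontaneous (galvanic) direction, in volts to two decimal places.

+3.67 V

The NO₃⁻/NO couple has the higher reduction potential, so it is the cathode; Na⁺/Na is oxidised at the anode.
E°cell = E°(cathode) − E°(anode) = (+0.93) − (-2.74) = +3.67 V.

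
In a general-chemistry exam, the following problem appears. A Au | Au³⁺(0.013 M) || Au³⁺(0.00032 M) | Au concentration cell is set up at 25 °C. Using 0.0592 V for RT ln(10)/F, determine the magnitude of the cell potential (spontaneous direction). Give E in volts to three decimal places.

For a concentration cell E°cell = 0. The 0.013 M side is the cathode (reduction is favoured where [Au³⁺] is higher).
With n = 3, E = −(0.0592/3) log([Au³⁺]ₐₙ/[Au³⁺]꜀ₐₜ) = −(0.0592/3) log(0.00032/0.013) = −(0.0592/3)(-1.609) = +0.032 V.

+0.032 V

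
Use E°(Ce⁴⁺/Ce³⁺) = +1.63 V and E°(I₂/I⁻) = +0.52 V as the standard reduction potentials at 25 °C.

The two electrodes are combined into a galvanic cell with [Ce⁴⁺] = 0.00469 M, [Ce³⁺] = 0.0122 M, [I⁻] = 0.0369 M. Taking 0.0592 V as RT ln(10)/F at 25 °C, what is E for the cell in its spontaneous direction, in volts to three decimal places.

+1.001 V

Ce⁴⁺/Ce³⁺ is the cathode (higher E°), I₂/I⁻ the anode: E°cell = +1.63 − (+0.52) = +1.11 V, n = 2.
Overall: 2 Ce⁴⁺(aq) + 2 I⁻(aq) → 2 Ce³⁺(aq) + I₂(s)
Q = [Ce³⁺]^2 / ([Ce⁴⁺]^2·[I⁻]^2); log Q = 3.696.
E = E° − (0.0592/n) log Q = +1.11 − (0.0592/2)(3.696) = +1.001 V.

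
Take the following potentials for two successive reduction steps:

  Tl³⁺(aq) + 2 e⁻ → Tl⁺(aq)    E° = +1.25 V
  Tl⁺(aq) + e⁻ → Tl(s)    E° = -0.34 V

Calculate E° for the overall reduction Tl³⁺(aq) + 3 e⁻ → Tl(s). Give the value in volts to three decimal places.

+0.720 V

Standard free energies of sequential steps add: ΔG°₃ = ΔG°₁ + ΔG°₂, so n₃E°₃ = n₁E°₁ + n₂E°₂.
E°₃ = (2×+1.25 + 1×-0.34) / 3 = (+2.160) / 3 = +0.720 V.
E° values themselves are not directly additive — weighting by electron count is essential.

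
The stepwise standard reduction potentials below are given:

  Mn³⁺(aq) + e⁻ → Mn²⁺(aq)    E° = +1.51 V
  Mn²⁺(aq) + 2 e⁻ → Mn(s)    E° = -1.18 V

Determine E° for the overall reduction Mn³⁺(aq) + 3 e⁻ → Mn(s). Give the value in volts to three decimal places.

Standard free energies of sequential steps add: ΔG°₃ = ΔG°₁ + ΔG°₂, so n₃E°₃ = n₁E°₁ + n₂E°₂.
E°₃ = (1×+1.51 + 2×-1.18) / 3 = (-0.850) / 3 = -0.283 V.
E° values themselves are not directly additive — weighting by electron count is essential.

-0.283 V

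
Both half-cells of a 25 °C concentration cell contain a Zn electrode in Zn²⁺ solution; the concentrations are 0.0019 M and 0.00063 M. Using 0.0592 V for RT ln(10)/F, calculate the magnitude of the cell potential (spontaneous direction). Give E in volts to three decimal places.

+0.014 V

For a concentration cell E°cell = 0. The 0.0019 M side is the cathode (reduction is favoured where [Zn²⁺] is higher).
With n = 2, E = −(0.0592/2) log([Zn²⁺]ₐₙ/[Zn²⁺]꜀ₐₜ) = −(0.0592/2) log(0.00063/0.0019) = −(0.0592/2)(-0.479) = +0.014 V.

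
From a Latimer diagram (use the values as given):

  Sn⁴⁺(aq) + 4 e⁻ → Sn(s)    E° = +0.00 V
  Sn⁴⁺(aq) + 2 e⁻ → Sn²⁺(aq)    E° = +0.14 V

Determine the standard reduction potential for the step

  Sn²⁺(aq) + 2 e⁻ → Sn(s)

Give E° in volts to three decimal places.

Sequential free energies add, so n₃E°₃ = n₁E°₁ + n₂E°₂.
With n₃ = 4, and the known step contributing 2×(+0.14) V, the unknown satisfies 2·E° = 4×(+0.00) − 2×(+0.14) = -0.280.
E° = -0.280 / 2 = -0.140 V.

-0.140 V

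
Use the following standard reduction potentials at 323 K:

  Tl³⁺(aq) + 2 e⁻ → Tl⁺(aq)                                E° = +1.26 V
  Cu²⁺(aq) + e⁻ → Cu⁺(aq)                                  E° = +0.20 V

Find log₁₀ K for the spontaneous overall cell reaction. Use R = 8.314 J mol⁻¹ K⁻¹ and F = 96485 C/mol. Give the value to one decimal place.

33.1

Cathode: Tl³⁺/Tl⁺; anode: Cu²⁺/Cu⁺. E°cell = (+1.26) − (+0.20) = +1.06 V, with n = 2.
ΔG° = −nFE° = −RT ln K, so ln K = nFE°/(RT) = (2)(96485)(+1.06) / ((8.314)(323)) = 76.170.
log₁₀ K = 76.170 / ln 10 = 33.1.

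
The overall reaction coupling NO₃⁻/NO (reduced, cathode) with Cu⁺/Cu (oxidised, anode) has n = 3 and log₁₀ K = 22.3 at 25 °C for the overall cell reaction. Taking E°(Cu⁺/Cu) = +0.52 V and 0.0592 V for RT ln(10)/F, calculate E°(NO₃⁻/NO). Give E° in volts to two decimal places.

+0.96 V

E°cell = (0.0592/n)·log K = (0.0592/3)(22.3) = +0.440 V.
Since NO₃⁻/NO is the cathode and Cu⁺/Cu the anode, E°cell = E°(NO₃⁻/NO) − E°(Cu⁺/Cu).
So E°(NO₃⁻/NO) = E°cell + E°(Cu⁺/Cu) = +0.440 + (+0.52) = +0.96 V.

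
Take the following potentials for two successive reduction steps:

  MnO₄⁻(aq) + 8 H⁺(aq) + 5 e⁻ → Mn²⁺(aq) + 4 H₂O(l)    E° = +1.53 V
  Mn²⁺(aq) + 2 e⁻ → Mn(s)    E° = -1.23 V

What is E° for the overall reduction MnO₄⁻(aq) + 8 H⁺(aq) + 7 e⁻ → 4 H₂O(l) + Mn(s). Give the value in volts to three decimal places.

+0.741 V

Adding the free-energy changes (−nFE°) of the two steps gives −n₃FE°₃ = −n₁FE°₁ − n₂FE°₂.
E°₃ = (5×+1.53 + 2×-1.23) / 7 = (+5.190) / 7 = +0.741 V.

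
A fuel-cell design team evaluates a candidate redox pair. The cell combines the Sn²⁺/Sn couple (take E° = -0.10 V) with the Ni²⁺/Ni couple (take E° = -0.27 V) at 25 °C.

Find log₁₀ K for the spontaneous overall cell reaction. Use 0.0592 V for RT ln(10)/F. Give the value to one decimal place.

5.7

Cathode: Sn²⁺/Sn; anode: Ni²⁺/Ni. E°cell = +0.17 V, n = 2.
log K = nE°cell / 0.0592 = (2)(+0.17) / 0.0592 = 5.7.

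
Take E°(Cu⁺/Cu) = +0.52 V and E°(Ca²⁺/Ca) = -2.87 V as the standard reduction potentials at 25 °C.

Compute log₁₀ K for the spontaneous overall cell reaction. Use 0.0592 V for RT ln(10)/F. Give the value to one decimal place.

114.5

Cathode: Cu⁺/Cu; anode: Ca²⁺/Ca. E°cell = +3.39 V, n = 2.
log K = nE°cell / 0.0592 = (2)(+3.39) / 0.0592 = 114.5.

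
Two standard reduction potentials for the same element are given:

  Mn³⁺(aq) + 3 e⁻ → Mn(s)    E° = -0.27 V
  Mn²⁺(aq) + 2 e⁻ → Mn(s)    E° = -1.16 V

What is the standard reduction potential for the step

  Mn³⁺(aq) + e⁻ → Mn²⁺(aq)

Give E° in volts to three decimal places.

Sequential free energies add, so n₃E°₃ = n₁E°₁ + n₂E°₂.
With n₃ = 3, and the known step contributing 2×(-1.16) V, the unknown satisfies 1·E° = 3×(-0.27) − 2×(-1.16) = +1.510.
E° = +1.510 / 1 = +1.510 V.

+1.510 V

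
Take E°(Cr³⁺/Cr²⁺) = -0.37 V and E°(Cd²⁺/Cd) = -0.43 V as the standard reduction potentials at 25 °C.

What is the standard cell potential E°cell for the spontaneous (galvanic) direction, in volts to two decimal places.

+0.06 V

The Cr³⁺/Cr²⁺ couple has the higher reduction potential, so it is the cathode; Cd²⁺/Cd is oxidised at the anode.
E°cell = E°(cathode) − E°(anode) = (-0.37) − (-0.43) = +0.06 V.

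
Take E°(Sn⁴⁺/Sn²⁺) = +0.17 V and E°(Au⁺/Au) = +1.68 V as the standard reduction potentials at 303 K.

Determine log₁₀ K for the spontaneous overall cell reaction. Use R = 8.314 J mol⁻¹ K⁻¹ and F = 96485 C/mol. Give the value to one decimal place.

Cathode: Au⁺/Au; anode: Sn⁴⁺/Sn²⁺. E°cell = (+1.68) − (+0.17) = +1.51 V, with n = 2.
ΔG° = −nFE° = −RT ln K, so ln K = nFE°/(RT) = (2)(96485)(+1.51) / ((8.314)(303)) = 115.668.
log₁₀ K = 115.668 / ln 10 = 50.2.

50.2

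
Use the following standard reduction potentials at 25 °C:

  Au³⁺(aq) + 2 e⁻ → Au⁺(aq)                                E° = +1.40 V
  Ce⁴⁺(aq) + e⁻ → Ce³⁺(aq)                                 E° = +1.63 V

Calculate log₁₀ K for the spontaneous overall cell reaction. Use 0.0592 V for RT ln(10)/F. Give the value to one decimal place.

Cathode: Ce⁴⁺/Ce³⁺; anode: Au³⁺/Au⁺. E°cell = +0.23 V, n = 2.
log K = nE°cell / 0.0592 = (2)(+0.23) / 0.0592 = 7.8.

7.8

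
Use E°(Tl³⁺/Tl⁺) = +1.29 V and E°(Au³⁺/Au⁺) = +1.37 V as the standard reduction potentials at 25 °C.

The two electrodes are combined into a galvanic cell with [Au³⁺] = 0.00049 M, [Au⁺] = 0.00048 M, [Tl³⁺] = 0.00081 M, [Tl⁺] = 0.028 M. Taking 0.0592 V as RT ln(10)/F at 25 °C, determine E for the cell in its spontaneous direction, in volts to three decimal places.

+0.126 V

Au³⁺/Au⁺ is the cathode (higher E°), Tl³⁺/Tl⁺ the anode: E°cell = +1.37 − (+1.29) = +0.08 V, n = 2.
Overall: Au³⁺(aq) + Tl⁺(aq) → Au⁺(aq) + Tl³⁺(aq)
Q = [Au⁺]·[Tl³⁺] / ([Au³⁺]·[Tl⁺]); log Q = -1.548.
E = E° − (0.0592/n) log Q = +0.08 − (0.0592/2)(-1.548) = +0.126 V.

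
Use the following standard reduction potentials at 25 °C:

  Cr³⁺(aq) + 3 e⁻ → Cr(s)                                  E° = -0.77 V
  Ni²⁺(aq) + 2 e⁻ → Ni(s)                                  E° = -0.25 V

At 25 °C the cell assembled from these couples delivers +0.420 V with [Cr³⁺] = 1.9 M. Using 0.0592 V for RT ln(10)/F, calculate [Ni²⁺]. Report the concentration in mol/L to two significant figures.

Ni²⁺/Ni is the cathode, Cr³⁺/Cr the anode: E°cell = +0.52 V, n = 6.
Overall reaction: 3 Ni²⁺(aq) + 2 Cr(s) → 3 Ni(s) + 2 Cr³⁺(aq); Q = [Cr³⁺]^2/[Ni²⁺]^3.
From E = E° − (0.0592/n) log Q: log Q = (E° − E)·n/0.0592 = (+0.52 − (+0.420))·6/0.0592 = 10.1351.
So 3·log[Ni²⁺] = 2·log(1.9) − log Q = 0.5575 − (10.1351) = -9.5776; log[Ni²⁺] = -9.5776 / 3 = -3.1925; [Ni²⁺] = 10^(-3.1925) ≈ 0.00064 M.

0.00064 M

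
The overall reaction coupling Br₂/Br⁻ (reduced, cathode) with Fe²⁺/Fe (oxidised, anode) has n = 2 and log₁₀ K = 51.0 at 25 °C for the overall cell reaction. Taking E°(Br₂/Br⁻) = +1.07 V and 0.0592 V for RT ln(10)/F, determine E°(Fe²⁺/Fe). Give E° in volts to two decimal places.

-0.44 V

E°cell = (0.0592/n)·log K = (0.0592/2)(51.0) = +1.510 V.
Since Br₂/Br⁻ is the cathode and Fe²⁺/Fe the anode, E°cell = E°(Br₂/Br⁻) − E°(Fe²⁺/Fe).
So E°(Fe²⁺/Fe) = E°(Br₂/Br⁻) − E°cell = (+1.07) − (+1.510) = -0.44 V.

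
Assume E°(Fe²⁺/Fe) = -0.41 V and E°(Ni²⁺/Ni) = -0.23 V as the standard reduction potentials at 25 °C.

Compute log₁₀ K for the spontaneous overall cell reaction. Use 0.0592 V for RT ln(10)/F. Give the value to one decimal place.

Cathode: Ni²⁺/Ni; anode: Fe²⁺/Fe. E°cell = +0.18 V, n = 2.
log K = nE°cell / 0.0592 = (2)(+0.18) / 0.0592 = 6.1.

6.1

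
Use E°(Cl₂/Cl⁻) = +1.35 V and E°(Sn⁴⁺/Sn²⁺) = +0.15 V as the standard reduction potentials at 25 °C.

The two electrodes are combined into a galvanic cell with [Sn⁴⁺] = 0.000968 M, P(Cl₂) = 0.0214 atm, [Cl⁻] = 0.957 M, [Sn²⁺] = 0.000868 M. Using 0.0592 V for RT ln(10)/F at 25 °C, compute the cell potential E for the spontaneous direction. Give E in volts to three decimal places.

+1.150 V

Cl₂/Cl⁻ is the cathode (higher E°), Sn⁴⁺/Sn²⁺ the anode: E°cell = +1.35 − (+0.15) = +1.20 V, n = 2.
Overall: Cl₂(g) + Sn²⁺(aq) → 2 Cl⁻(aq) + Sn⁴⁺(aq)
Q = [Cl⁻]^2·[Sn⁴⁺] / (P(Cl₂)·[Sn²⁺]); log Q = 1.679.
E = E° − (0.0592/n) log Q = +1.20 − (0.0592/2)(1.679) = +1.150 V.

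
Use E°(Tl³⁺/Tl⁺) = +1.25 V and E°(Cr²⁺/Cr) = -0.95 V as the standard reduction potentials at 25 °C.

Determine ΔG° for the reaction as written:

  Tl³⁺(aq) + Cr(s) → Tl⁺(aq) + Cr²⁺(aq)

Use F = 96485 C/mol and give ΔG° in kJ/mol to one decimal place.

-424.5 kJ/mol

As written, Tl³⁺/Tl⁺ is reduced (cathode) and Cr²⁺/Cr is oxidised (anode), so E°cell = (+1.25) − (-0.95) = +2.20 V.
Balancing electrons gives n = 2.
ΔG° = −nFE° = −(2)(96485)(+2.20) = -424,534 J = -424.5 kJ/mol.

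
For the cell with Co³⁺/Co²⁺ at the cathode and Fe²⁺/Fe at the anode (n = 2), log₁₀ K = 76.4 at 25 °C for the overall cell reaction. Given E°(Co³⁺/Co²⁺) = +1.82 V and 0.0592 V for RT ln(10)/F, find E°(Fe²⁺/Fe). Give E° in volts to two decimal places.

E°cell = (0.0592/n)·log K = (0.0592/2)(76.4) = +2.261 V.
Since Co³⁺/Co²⁺ is the cathode and Fe²⁺/Fe the anode, E°cell = E°(Co³⁺/Co²⁺) − E°(Fe²⁺/Fe).
So E°(Fe²⁺/Fe) = E°(Co³⁺/Co²⁺) − E°cell = (+1.82) − (+2.261) = -0.44 V.

-0.44 V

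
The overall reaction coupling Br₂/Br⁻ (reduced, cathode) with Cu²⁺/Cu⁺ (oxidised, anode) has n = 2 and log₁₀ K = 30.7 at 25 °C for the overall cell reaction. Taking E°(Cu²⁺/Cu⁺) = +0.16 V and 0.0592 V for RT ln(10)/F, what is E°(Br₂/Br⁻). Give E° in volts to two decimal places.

E°cell = (0.0592/n)·log K = (0.0592/2)(30.7) = +0.909 V.
Since Br₂/Br⁻ is the cathode and Cu²⁺/Cu⁺ the anode, E°cell = E°(Br₂/Br⁻) − E°(Cu²⁺/Cu⁺).
So E°(Br₂/Br⁻) = E°cell + E°(Cu²⁺/Cu⁺) = +0.909 + (+0.16) = +1.07 V.

+1.07 V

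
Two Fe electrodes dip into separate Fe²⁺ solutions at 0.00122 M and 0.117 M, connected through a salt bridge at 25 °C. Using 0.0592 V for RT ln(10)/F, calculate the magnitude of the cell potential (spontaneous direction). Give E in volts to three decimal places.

+0.059 V

For a concentration cell E°cell = 0. The 0.117 M side is the cathode (reduction is favoured where [Fe²⁺] is higher).
With n = 2, E = −(0.0592/2) log([Fe²⁺]ₐₙ/[Fe²⁺]꜀ₐₜ) = −(0.0592/2) log(0.00122/0.117) = −(0.0592/2)(-1.982) = +0.059 V.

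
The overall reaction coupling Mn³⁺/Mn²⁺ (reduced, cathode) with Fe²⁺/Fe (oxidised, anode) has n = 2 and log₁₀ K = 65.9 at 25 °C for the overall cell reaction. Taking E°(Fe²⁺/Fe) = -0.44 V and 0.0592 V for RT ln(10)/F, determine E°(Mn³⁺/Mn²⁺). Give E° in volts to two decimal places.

+1.51 V

E°cell = (0.0592/n)·log K = (0.0592/2)(65.9) = +1.951 V.
Since Mn³⁺/Mn²⁺ is the cathode and Fe²⁺/Fe the anode, E°cell = E°(Mn³⁺/Mn²⁺) − E°(Fe²⁺/Fe).
So E°(Mn³⁺/Mn²⁺) = E°cell + E°(Fe²⁺/Fe) = +1.951 + (-0.44) = +1.51 V.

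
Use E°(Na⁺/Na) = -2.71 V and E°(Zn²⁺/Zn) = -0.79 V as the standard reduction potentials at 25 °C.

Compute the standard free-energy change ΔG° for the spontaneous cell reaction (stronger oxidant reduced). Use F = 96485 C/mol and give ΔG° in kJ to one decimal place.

-370.5 kJ

Zn²⁺/Zn (E° = -0.79 V) is the cathode; Na⁺/Na (E° = -2.71 V) is the anode, so E°cell = +1.92 V.
Balancing electrons gives n = 2 (lcm of 2 and 1).
ΔG° = −nFE° = −(2)(96485)(+1.92) = -370,502 J = -370.5 kJ.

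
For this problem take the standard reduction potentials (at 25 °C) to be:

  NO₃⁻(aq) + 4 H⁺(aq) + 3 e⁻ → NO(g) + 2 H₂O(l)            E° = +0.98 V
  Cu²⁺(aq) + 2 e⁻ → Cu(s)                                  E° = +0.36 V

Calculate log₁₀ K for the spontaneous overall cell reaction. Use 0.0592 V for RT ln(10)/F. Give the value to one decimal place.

Cathode: NO₃⁻/NO; anode: Cu²⁺/Cu. E°cell = +0.62 V, n = 6.
log K = nE°cell / 0.0592 = (6)(+0.62) / 0.0592 = 62.8.

62.8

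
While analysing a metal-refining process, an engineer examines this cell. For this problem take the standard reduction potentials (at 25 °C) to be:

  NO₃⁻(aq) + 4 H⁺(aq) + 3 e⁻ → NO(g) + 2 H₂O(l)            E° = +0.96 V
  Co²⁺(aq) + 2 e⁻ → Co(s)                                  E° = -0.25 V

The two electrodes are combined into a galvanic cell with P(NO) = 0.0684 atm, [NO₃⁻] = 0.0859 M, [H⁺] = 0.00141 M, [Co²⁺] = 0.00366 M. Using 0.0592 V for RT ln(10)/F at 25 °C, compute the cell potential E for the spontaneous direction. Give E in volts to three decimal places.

+1.059 V

NO₃⁻/NO is the cathode (higher E°), Co²⁺/Co the anode: E°cell = +0.96 − (-0.25) = +1.21 V, n = 6.
Overall: 2 NO₃⁻(aq) + 8 H⁺(aq) + 3 Co(s) → 2 NO(g) + 4 H₂O(l) + 3 Co²⁺(aq)
Q = P(NO)^2·[Co²⁺]^3 / ([NO₃⁻]^2·[H⁺]^8); log Q = 15.299.
E = E° − (0.0592/n) log Q = +1.21 − (0.0592/6)(15.299) = +1.059 V.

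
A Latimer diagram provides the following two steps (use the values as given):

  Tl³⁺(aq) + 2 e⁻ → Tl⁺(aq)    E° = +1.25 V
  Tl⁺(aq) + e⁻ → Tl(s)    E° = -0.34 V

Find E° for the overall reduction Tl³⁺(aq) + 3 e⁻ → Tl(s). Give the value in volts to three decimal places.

Since ΔG° = −nFE° is additive over sequential reductions, n₃E°₃ = n₁E°₁ + n₂E°₂.
E°₃ = (2×+1.25 + 1×-0.34) / 3 = (+2.160) / 3 = +0.720 V.
Simply averaging or adding the two E° values would be wrong; the electron-weighted sum is required.

+0.720 V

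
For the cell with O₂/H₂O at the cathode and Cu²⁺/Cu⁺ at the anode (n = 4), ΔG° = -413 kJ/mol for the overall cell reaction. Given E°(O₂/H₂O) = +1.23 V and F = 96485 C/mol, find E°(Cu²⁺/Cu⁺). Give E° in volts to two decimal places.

E°cell = −ΔG°/(nF) = −(-413×10³)/((4)(96485)) = +1.070 V.
Since O₂/H₂O is the cathode and Cu²⁺/Cu⁺ the anode, E°cell = E°(O₂/H₂O) − E°(Cu²⁺/Cu⁺).
So E°(Cu²⁺/Cu⁺) = E°(O₂/H₂O) − E°cell = (+1.23) − (+1.070) = +0.16 V.

+0.16 V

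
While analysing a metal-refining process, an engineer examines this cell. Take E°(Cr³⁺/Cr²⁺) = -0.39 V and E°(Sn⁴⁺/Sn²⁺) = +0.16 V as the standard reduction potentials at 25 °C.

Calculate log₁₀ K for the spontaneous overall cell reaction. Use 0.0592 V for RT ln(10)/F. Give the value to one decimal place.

Cathode: Sn⁴⁺/Sn²⁺; anode: Cr³⁺/Cr²⁺. E°cell = +0.55 V, n = 2.
log K = nE°cell / 0.0592 = (2)(+0.55) / 0.0592 = 18.6.

18.6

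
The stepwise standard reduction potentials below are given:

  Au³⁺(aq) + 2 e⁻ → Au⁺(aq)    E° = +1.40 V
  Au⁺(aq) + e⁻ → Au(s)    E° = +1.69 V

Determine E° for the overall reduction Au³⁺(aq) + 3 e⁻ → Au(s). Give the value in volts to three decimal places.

Since ΔG° = −nFE° is additive over sequential reductions, n₃E°₃ = n₁E°₁ + n₂E°₂.
E°₃ = (2×+1.40 + 1×+1.69) / 3 = (+4.490) / 3 = +1.497 V.

+1.497 V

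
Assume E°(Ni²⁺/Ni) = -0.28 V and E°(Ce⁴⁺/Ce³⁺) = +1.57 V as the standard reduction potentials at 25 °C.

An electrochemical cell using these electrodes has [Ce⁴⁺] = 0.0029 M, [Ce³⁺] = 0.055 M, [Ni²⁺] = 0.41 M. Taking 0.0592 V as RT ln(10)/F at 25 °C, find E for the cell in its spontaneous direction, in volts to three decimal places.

Ce⁴⁺/Ce³⁺ is the cathode (higher E°), Ni²⁺/Ni the anode: E°cell = +1.57 − (-0.28) = +1.85 V, n = 2.
Overall: 2 Ce⁴⁺(aq) + Ni(s) → 2 Ce³⁺(aq) + Ni²⁺(aq)
Q = [Ce³⁺]^2·[Ni²⁺] / ([Ce⁴⁺]^2); log Q = 2.169.
E = E° − (0.0592/n) log Q = +1.85 − (0.0592/2)(2.169) = +1.786 V.

+1.786 V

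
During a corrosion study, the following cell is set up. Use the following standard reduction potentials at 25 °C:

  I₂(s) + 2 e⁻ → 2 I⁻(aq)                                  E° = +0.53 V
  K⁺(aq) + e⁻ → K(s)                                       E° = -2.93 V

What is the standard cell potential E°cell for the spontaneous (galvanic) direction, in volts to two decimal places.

The I₂/I⁻ couple has the higher reduction potential, so it is the cathode; K⁺/K is oxidised at the anode.
E°cell = E°(cathode) − E°(anode) = (+0.53) − (-2.93) = +3.46 V.
Since E°cell > 0, the reaction is spontaneous under standard conditions.

+3.46 V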